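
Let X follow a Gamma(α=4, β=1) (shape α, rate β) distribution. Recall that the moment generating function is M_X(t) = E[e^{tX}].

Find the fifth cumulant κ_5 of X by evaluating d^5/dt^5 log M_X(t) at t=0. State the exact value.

M_X(t) = (1 - t)^(-4)
K_X(t) = log M_X(t) = -4*log(1 - t)
K′(t) = -4/(t - 1)
K′′(t) = 4/(t^2 - 2*t + 1)
K′′′(t) = -8/(t^3 - 3*t^2 + 3*t - 1)
K′′′′(t) = 24/(t^4 - 4*t^3 + 6*t^2 - 4*t + 1)
K′′′′′(t) = -96/(t^5 - 5*t^4 + 10*t^3 - 10*t^2 + 5*t - 1)

κ_5 = K′′′′′(0) = 96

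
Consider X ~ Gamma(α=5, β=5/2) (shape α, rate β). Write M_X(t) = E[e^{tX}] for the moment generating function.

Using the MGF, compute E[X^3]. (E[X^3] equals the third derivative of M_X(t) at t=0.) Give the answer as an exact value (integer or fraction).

E[X^3] = M^(3)(0) = 336/25

M_X(t) = 3125/(32*(5/2 - t)^5)
M^(3)(t) = 5250000/(256*t^8 - 5120*t^7 + 44800*t^6 - 224000*t^5 + 700000*t^4 - 1400000*t^3 + 1750000*t^2 - 1250000*t + 390625)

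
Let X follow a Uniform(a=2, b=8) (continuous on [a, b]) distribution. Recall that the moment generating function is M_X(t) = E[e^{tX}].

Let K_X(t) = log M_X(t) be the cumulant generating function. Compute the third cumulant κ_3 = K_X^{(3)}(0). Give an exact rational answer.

κ_3 = d^3K/dt^3 |_{t=0} = 0

M_X(t) = (e^(8*t) - e^(2*t))/(6*t)
K_X(t) = log M_X(t) = -log(t) + log(e^(8*t) - e^(2*t)) - log(6)
dK/dt = (8*t*e^(6*t) - 2*t - e^(6*t) + 1)/(t*e^(6*t) - t)
d^2K/dt^2 = (-36*t^2*e^(6*t) + e^(12*t) - 2*e^(6*t) + 1)/(t^2*e^(12*t) - 2*t^2*e^(6*t) + t^2)
d^3K/dt^3 = (216*t^3*e^(12*t) + 216*t^3*e^(6*t) - 2*e^(18*t) + 6*e^(12*t) - 6*e^(6*t) + 2)/(t^3*e^(18*t) - 3*t^3*e^(12*t) + 3*t^3*e^(6*t) - t^3)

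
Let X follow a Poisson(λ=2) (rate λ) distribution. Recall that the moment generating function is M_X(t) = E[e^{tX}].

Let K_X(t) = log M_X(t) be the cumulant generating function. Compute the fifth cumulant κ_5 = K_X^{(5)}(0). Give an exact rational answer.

κ_5 = K^(5)(0) = 2

M_X(t) = e^(2*e^(t) - 2)
K_X(t) = log M_X(t) = 2*e^(t) - 2
K^(5)(t) = 2*e^(t)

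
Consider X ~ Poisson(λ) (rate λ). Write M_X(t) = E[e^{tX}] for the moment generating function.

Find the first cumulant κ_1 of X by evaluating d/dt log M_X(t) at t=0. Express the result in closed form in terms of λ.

κ_1 = K′(0) = λ

M_X(t) = e^(λ*(e^(t) - 1))
K_X(t) = log M_X(t) = λ*(e^(t) - 1)
K′(t) = λ*e^(t)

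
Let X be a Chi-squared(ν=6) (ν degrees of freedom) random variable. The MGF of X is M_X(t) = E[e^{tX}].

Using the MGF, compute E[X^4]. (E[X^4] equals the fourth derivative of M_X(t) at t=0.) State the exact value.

M_X(t) = (1 - 2*t)^(-3)
M′(t) = 6/(16*t^4 - 32*t^3 + 24*t^2 - 8*t + 1)
M′′(t) = -48/(32*t^5 - 80*t^4 + 80*t^3 - 40*t^2 + 10*t - 1)
M′′′(t) = 480/(64*t^6 - 192*t^5 + 240*t^4 - 160*t^3 + 60*t^2 - 12*t + 1)
M′′′′(t) = -5760/(128*t^7 - 448*t^6 + 672*t^5 - 560*t^4 + 280*t^3 - 84*t^2 + 14*t - 1)

E[X^4] = M′′′′(0) = 5760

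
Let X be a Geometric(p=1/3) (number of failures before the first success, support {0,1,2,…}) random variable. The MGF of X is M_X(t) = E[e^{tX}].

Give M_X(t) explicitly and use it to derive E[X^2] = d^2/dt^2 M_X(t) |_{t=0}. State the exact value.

E[X^2] = d^2M/dt^2 |_{t=0} = 10

M_X(t) = 1/(3*(1 - 2*e^(t)/3))
dM/dt = 2*e^(t)/(4*e^(2*t) - 12*e^(t) + 9)
d^2M/dt^2 = (-4*e^(2*t) - 6*e^(t))/(8*e^(3*t) - 36*e^(2*t) + 54*e^(t) - 27)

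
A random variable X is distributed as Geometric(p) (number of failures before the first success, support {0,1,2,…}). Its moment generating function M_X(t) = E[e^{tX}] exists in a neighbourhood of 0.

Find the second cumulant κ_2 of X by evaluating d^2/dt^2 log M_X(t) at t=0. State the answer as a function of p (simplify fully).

M_X(t) = p/(-(1 - p)*e^(t) + 1)
K_X(t) = log M_X(t) = log(p) - log(-(1 - p)*e^(t) + 1)
K^(2)(t) = (-p*e^(t) + e^(t))/(p^2*e^(2*t) - 2*p*e^(2*t) + 2*p*e^(t) + e^(2*t) - 2*e^(t) + 1)

κ_2 = K^(2)(0) = (1 - p)/p^2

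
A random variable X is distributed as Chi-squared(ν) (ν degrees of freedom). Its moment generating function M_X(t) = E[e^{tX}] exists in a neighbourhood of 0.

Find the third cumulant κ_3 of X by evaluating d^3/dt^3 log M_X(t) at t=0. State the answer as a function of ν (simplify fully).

M_X(t) = (1 - 2*t)^(-ν/2)
K_X(t) = log M_X(t) = -ν*log(1 - 2*t)/2
K′(t) = -ν/(2*t - 1)
K′′(t) = 2*ν/(4*t^2 - 4*t + 1)
K′′′(t) = -8*ν/(8*t^3 - 12*t^2 + 6*t - 1)

κ_3 = K′′′(0) = 8*ν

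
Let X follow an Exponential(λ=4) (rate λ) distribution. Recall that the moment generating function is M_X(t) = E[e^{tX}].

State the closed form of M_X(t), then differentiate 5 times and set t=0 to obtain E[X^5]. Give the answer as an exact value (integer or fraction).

M_X(t) = 4/(4 - t)
dM/dt = 4/(t^2 - 8*t + 16)
d^2M/dt^2 = -8/(t^3 - 12*t^2 + 48*t - 64)
d^3M/dt^3 = 24/(t^4 - 16*t^3 + 96*t^2 - 256*t + 256)
d^4M/dt^4 = -96/(t^5 - 20*t^4 + 160*t^3 - 640*t^2 + 1280*t - 1024)
d^5M/dt^5 = 480/(t^6 - 24*t^5 + 240*t^4 - 1280*t^3 + 3840*t^2 - 6144*t + 4096)

E[X^5] = d^5M/dt^5 |_{t=0} = 15/128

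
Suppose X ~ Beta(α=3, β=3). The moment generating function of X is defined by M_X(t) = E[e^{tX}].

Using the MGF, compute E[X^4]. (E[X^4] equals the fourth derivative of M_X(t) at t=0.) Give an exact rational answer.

M_X(t) = ₁F₁(3; 6; t)
D^4[M](t) = 5*₁F₁(7; 10; t)/42

E[X^4] = D^4[M](0) = 5/42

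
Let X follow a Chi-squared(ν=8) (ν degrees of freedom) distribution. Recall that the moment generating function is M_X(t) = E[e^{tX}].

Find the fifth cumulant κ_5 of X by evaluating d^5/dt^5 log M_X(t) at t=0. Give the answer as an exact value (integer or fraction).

M_X(t) = (1 - 2*t)^(-4)
K_X(t) = log M_X(t) = -4*log(1 - 2*t)
dK/dt = -8/(2*t - 1)
d^2K/dt^2 = 16/(4*t^2 - 4*t + 1)
d^3K/dt^3 = -64/(8*t^3 - 12*t^2 + 6*t - 1)
d^4K/dt^4 = 384/(16*t^4 - 32*t^3 + 24*t^2 - 8*t + 1)
d^5K/dt^5 = -3072/(32*t^5 - 80*t^4 + 80*t^3 - 40*t^2 + 10*t - 1)

κ_5 = d^5K/dt^5 |_{t=0} = 3072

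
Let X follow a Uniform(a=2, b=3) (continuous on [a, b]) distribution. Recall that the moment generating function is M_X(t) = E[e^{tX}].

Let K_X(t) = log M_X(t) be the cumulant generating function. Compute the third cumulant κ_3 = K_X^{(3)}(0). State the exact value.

κ_3 = K^(3)(0) = 0

M_X(t) = (e^(3*t) - e^(2*t))/t
K_X(t) = log M_X(t) = -log(t) + log(e^(3*t) - e^(2*t))
K^(3)(t) = (t^3*e^(2*t) + t^3*e^(t) - 2*e^(3*t) + 6*e^(2*t) - 6*e^(t) + 2)/(t^3*e^(3*t) - 3*t^3*e^(2*t) + 3*t^3*e^(t) - t^3)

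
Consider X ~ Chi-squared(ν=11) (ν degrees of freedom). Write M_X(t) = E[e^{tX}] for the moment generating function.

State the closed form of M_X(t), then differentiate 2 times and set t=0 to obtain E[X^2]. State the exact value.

M_X(t) = (1 - 2*t)^(-11/2)
M′(t) = 11/(64*t^6*√(1 - 2*t) - 192*t^5*√(1 - 2*t) + 240*t^4*√(1 - 2*t) - 160*t^3*√(1 - 2*t) + 60*t^2*√(1 - 2*t) - 12*t*√(1 - 2*t) + √(1 - 2*t))
M′′(t) = -143/(128*t^7*√(1 - 2*t) - 448*t^6*√(1 - 2*t) + 672*t^5*√(1 - 2*t) - 560*t^4*√(1 - 2*t) + 280*t^3*√(1 - 2*t) - 84*t^2*√(1 - 2*t) + 14*t*√(1 - 2*t) - √(1 - 2*t))

E[X^2] = M′′(0) = 143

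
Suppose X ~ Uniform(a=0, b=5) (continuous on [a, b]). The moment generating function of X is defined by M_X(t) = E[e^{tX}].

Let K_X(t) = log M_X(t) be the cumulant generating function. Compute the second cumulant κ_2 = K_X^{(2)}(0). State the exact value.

κ_2 = K^(2)(0) = 25/12

M_X(t) = (e^(5*t) - 1)/(5*t)
K_X(t) = log M_X(t) = -log(t) + log(e^(5*t) - 1) - log(5)
K^(2)(t) = (-25*t^2*e^(5*t) + e^(10*t) - 2*e^(5*t) + 1)/(t^2*e^(10*t) - 2*t^2*e^(5*t) + t^2)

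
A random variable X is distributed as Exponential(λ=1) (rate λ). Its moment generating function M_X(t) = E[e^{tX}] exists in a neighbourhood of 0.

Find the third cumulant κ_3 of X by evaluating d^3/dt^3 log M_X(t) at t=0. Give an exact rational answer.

M_X(t) = 1/(1 - t)
K_X(t) = log M_X(t) = -log(1 - t)
K′(t) = -1/(t - 1)
K′′(t) = 1/(t^2 - 2*t + 1)
K′′′(t) = -2/(t^3 - 3*t^2 + 3*t - 1)

κ_3 = K′′′(0) = 2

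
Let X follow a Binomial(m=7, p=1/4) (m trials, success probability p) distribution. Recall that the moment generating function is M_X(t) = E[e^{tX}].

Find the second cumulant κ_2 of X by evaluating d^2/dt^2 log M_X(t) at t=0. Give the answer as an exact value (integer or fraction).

κ_2 = K^(2)(0) = 21/16

M_X(t) = (e^(t)/4 + 3/4)^7
K_X(t) = log M_X(t) = 7*log(e^(t)/4 + 3/4)
K^(2)(t) = 21*e^(t)/(e^(2*t) + 6*e^(t) + 9)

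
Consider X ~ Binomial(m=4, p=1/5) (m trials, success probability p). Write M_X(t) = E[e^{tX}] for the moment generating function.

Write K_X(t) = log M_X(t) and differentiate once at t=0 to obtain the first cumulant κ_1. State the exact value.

M_X(t) = (e^(t)/5 + 4/5)^4
K_X(t) = log M_X(t) = 4*log(e^(t)/5 + 4/5)
D[K](t) = 4*e^(t)/(e^(t) + 4)

κ_1 = D[K](0) = 4/5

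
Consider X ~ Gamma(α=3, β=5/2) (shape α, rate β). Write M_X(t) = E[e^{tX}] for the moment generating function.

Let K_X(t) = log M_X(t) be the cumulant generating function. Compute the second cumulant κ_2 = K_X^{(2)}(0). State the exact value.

M_X(t) = 125/(8*(5/2 - t)^3)
K_X(t) = log M_X(t) = -3*log(5/2 - t) - 3*log(2) + 3*log(5)
D^2[K](t) = 12/(4*t^2 - 20*t + 25)

κ_2 = D^2[K](0) = 12/25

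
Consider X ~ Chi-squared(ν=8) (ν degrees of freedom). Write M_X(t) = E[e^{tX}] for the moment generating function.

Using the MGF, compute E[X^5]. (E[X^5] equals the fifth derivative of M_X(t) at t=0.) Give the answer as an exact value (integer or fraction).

E[X^5] = D^5[M](0) = 215040

M_X(t) = (1 - 2*t)^(-4)
D^5[M](t) = -215040/(512*t^9 - 2304*t^8 + 4608*t^7 - 5376*t^6 + 4032*t^5 - 2016*t^4 + 672*t^3 - 144*t^2 + 18*t - 1)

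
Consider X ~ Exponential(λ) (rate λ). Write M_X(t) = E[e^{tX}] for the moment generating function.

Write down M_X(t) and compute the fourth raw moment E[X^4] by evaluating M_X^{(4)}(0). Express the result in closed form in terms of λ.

E[X^4] = M^(4)(0) = 24/λ^4

M_X(t) = λ/(λ - t)
M^(4)(t) = -24*λ/(-λ^5 + 5*λ^4*t - 10*λ^3*t^2 + 10*λ^2*t^3 - 5*λ*t^4 + t^5)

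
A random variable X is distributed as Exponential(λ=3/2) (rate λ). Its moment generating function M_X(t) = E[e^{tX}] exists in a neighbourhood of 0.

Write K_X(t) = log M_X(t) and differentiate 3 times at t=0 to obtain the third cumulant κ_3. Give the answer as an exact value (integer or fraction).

M_X(t) = 3/(2*(3/2 - t))
K_X(t) = log M_X(t) = -log(3/2 - t) - log(2) + log(3)
K^(3)(t) = -16/(8*t^3 - 36*t^2 + 54*t - 27)

κ_3 = K^(3)(0) = 16/27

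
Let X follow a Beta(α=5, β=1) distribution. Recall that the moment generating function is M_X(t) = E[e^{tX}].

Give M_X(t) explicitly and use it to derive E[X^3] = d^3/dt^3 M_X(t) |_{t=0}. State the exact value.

M_X(t) = ₁F₁(5; 6; t)
M^(3)(t) = 5*₁F₁(8; 9; t)/8

E[X^3] = M^(3)(0) = 5/8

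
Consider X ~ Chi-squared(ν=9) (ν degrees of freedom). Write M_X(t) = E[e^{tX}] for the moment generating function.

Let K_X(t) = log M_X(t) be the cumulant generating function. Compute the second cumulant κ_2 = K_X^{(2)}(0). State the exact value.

M_X(t) = (1 - 2*t)^(-9/2)
K_X(t) = log M_X(t) = -9*log(1 - 2*t)/2
K′(t) = -9/(2*t - 1)
K′′(t) = 18/(4*t^2 - 4*t + 1)

κ_2 = K′′(0) = 18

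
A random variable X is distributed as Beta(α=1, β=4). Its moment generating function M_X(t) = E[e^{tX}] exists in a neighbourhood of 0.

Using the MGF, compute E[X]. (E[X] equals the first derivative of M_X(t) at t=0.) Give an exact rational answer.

M_X(t) = ₁F₁(1; 5; t)
M^(1)(t) = ₁F₁(2; 6; t)/5

E[X] = M^(1)(0) = 1/5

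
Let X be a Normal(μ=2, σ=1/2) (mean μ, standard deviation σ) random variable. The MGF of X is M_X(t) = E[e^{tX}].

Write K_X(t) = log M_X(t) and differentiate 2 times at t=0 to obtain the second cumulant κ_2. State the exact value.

M_X(t) = e^(t^2/8 + 2*t)
K_X(t) = log M_X(t) = t^2/8 + 2*t
K′(t) = t/4 + 2
K′′(t) = 1/4

κ_2 = K′′(0) = 1/4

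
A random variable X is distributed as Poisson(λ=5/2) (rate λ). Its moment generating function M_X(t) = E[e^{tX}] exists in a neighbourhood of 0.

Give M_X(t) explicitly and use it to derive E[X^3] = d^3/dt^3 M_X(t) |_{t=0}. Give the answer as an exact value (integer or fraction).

E[X^3] = M^(3)(0) = 295/8

M_X(t) = e^(5*e^(t)/2 - 5/2)
M^(3)(t) = (125*e^(3*t)*e^(5*e^(t)/2) + 150*e^(2*t)*e^(5*e^(t)/2) + 20*e^(t)*e^(5*e^(t)/2))*e^(-5/2)/8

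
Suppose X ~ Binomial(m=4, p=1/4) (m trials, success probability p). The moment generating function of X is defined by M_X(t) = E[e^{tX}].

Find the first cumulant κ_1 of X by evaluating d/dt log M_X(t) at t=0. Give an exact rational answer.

κ_1 = dK/dt |_{t=0} = 1

M_X(t) = (e^(t)/4 + 3/4)^4
K_X(t) = log M_X(t) = 4*log(e^(t)/4 + 3/4)
dK/dt = 4*e^(t)/(e^(t) + 3)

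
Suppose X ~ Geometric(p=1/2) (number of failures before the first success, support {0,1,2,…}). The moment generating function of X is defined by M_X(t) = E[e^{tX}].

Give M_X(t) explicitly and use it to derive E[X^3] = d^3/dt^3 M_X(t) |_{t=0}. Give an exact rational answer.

E[X^3] = M^(3)(0) = 13

M_X(t) = 1/(2*(1 - e^(t)/2))
M^(3)(t) = (e^(3*t) + 8*e^(2*t) + 4*e^(t))/(e^(4*t) - 8*e^(3*t) + 24*e^(2*t) - 32*e^(t) + 16)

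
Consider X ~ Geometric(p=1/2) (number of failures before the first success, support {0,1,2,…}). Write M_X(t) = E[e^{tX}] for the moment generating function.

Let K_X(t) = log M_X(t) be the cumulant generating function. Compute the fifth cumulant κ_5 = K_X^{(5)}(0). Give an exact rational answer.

κ_5 = K′′′′′(0) = 150

M_X(t) = 1/(2*(1 - e^(t)/2))
K_X(t) = log M_X(t) = -log(1 - e^(t)/2) - log(2)
K′(t) = -e^(t)/(e^(t) - 2)
K′′(t) = 2*e^(t)/(e^(2*t) - 4*e^(t) + 4)
K′′′(t) = (-2*e^(2*t) - 4*e^(t))/(e^(3*t) - 6*e^(2*t) + 12*e^(t) - 8)
K′′′′(t) = (2*e^(3*t) + 16*e^(2*t) + 8*e^(t))/(e^(4*t) - 8*e^(3*t) + 24*e^(2*t) - 32*e^(t) + 16)
K′′′′′(t) = (-2*e^(4*t) - 44*e^(3*t) - 88*e^(2*t) - 16*e^(t))/(e^(5*t) - 10*e^(4*t) + 40*e^(3*t) - 80*e^(2*t) + 80*e^(t) - 32)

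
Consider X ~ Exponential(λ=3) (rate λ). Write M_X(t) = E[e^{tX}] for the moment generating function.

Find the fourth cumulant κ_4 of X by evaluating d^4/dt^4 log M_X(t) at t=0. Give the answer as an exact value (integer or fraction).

M_X(t) = 3/(3 - t)
K_X(t) = log M_X(t) = -log(3 - t) + log(3)
K′(t) = -1/(t - 3)
K′′(t) = 1/(t^2 - 6*t + 9)
K′′′(t) = -2/(t^3 - 9*t^2 + 27*t - 27)
K′′′′(t) = 6/(t^4 - 12*t^3 + 54*t^2 - 108*t + 81)

κ_4 = K′′′′(0) = 2/27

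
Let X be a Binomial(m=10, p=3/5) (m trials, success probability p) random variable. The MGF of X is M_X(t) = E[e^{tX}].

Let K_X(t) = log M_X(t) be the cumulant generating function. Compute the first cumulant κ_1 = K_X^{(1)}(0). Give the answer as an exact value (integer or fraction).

M_X(t) = (3*e^(t)/5 + 2/5)^10
K_X(t) = log M_X(t) = 10*log(3*e^(t)/5 + 2/5)
D[K](t) = 30*e^(t)/(3*e^(t) + 2)

κ_1 = D[K](0) = 6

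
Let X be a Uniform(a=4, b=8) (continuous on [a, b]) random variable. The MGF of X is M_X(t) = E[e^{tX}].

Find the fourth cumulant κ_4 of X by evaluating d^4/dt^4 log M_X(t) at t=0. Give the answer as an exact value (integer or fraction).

M_X(t) = (e^(8*t) - e^(4*t))/(4*t)
K_X(t) = log M_X(t) = -log(t) + log(e^(8*t) - e^(4*t)) - 2*log(2)

κ_4 = K^(4)(0) = -32/15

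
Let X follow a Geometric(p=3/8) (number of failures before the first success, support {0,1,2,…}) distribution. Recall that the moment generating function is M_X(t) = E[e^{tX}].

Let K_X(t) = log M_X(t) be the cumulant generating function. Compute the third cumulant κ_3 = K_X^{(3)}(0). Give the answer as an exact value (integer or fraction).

M_X(t) = 3/(8*(1 - 5*e^(t)/8))
K_X(t) = log M_X(t) = -log(1 - 5*e^(t)/8) - 3*log(2) + log(3)
dK/dt = -5*e^(t)/(5*e^(t) - 8)
d^2K/dt^2 = 40*e^(t)/(25*e^(2*t) - 80*e^(t) + 64)
d^3K/dt^3 = (-200*e^(2*t) - 320*e^(t))/(125*e^(3*t) - 600*e^(2*t) + 960*e^(t) - 512)

κ_3 = d^3K/dt^3 |_{t=0} = 520/27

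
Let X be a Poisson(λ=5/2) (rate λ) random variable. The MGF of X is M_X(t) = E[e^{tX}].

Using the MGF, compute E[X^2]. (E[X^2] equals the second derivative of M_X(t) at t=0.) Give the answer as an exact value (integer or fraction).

E[X^2] = d^2M/dt^2 |_{t=0} = 35/4

M_X(t) = e^(5*e^(t)/2 - 5/2)
dM/dt = 5*e^(-5/2)*e^(t)*e^(5*e^(t)/2)/2
d^2M/dt^2 = (25*e^(2*t)*e^(5*e^(t)/2) + 10*e^(t)*e^(5*e^(t)/2))*e^(-5/2)/4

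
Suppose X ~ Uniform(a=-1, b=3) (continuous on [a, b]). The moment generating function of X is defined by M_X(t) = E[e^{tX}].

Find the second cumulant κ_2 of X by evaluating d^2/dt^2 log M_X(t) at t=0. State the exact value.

M_X(t) = (e^(3*t) - e^(-t))/(4*t)
K_X(t) = log M_X(t) = -log(t) + log(e^(3*t) - e^(-t)) - 2*log(2)
D^2[K](t) = (-16*t^2*e^(4*t) + e^(8*t) - 2*e^(4*t) + 1)/(t^2*e^(8*t) - 2*t^2*e^(4*t) + t^2)

κ_2 = D^2[K](0) = 4/3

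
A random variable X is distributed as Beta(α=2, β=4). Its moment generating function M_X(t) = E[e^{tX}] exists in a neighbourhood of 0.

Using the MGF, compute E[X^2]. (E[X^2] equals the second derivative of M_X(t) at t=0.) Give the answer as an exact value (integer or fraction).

E[X^2] = M′′(0) = 1/7

M_X(t) = ₁F₁(2; 6; t)
M′(t) = ₁F₁(3; 7; t)/3
M′′(t) = ₁F₁(4; 8; t)/7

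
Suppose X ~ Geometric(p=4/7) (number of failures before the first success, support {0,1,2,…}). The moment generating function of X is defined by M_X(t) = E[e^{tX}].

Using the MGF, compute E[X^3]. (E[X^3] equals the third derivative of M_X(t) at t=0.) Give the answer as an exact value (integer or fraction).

E[X^3] = d^3M/dt^3 |_{t=0} = 213/32

M_X(t) = 4/(7*(1 - 3*e^(t)/7))
dM/dt = 12*e^(t)/(9*e^(2*t) - 42*e^(t) + 49)
d^2M/dt^2 = (-36*e^(2*t) - 84*e^(t))/(27*e^(3*t) - 189*e^(2*t) + 441*e^(t) - 343)
d^3M/dt^3 = (108*e^(3*t) + 1008*e^(2*t) + 588*e^(t))/(81*e^(4*t) - 756*e^(3*t) + 2646*e^(2*t) - 4116*e^(t) + 2401)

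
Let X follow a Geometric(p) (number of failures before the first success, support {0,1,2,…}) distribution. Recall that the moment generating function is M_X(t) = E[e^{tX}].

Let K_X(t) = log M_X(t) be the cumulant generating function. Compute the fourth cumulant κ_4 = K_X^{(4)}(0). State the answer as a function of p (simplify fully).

M_X(t) = p/(-(1 - p)*e^(t) + 1)
K_X(t) = log M_X(t) = log(p) - log(-(1 - p)*e^(t) + 1)

κ_4 = K^(4)(0) = (-p^3 + 7*p^2 - 12*p + 6)/p^4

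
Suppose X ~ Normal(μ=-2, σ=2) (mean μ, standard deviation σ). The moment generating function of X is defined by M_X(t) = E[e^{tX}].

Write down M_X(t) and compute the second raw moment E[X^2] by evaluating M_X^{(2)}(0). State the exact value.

E[X^2] = D^2[M](0) = 8

M_X(t) = e^(2*t^2 - 2*t)
D^2[M](t) = (16*t^2*e^(2*t^2) - 16*t*e^(2*t^2) + 8*e^(2*t^2))*e^(-2*t)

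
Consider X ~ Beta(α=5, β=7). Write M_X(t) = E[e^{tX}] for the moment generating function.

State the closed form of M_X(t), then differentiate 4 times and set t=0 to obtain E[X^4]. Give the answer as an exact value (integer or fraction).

E[X^4] = d^4M/dt^4 |_{t=0} = 2/39

M_X(t) = ₁F₁(5; 12; t)
dM/dt = 5*₁F₁(6; 13; t)/12
d^2M/dt^2 = 5*₁F₁(7; 14; t)/26
d^3M/dt^3 = 5*₁F₁(8; 15; t)/52
d^4M/dt^4 = 2*₁F₁(9; 16; t)/39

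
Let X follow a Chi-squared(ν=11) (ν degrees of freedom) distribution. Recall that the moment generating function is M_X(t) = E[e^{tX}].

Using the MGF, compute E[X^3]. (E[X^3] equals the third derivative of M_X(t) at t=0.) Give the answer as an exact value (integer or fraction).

E[X^3] = M′′′(0) = 2145

M_X(t) = (1 - 2*t)^(-11/2)
M′(t) = 11/(64*t^6*√(1 - 2*t) - 192*t^5*√(1 - 2*t) + 240*t^4*√(1 - 2*t) - 160*t^3*√(1 - 2*t) + 60*t^2*√(1 - 2*t) - 12*t*√(1 - 2*t) + √(1 - 2*t))
M′′(t) = -143/(128*t^7*√(1 - 2*t) - 448*t^6*√(1 - 2*t) + 672*t^5*√(1 - 2*t) - 560*t^4*√(1 - 2*t) + 280*t^3*√(1 - 2*t) - 84*t^2*√(1 - 2*t) + 14*t*√(1 - 2*t) - √(1 - 2*t))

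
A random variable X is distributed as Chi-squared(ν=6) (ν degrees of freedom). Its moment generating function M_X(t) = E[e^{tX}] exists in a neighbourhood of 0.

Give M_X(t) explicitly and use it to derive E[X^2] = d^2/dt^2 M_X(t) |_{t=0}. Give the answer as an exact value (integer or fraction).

E[X^2] = d^2M/dt^2 |_{t=0} = 48

M_X(t) = (1 - 2*t)^(-3)
dM/dt = 6/(16*t^4 - 32*t^3 + 24*t^2 - 8*t + 1)
d^2M/dt^2 = -48/(32*t^5 - 80*t^4 + 80*t^3 - 40*t^2 + 10*t - 1)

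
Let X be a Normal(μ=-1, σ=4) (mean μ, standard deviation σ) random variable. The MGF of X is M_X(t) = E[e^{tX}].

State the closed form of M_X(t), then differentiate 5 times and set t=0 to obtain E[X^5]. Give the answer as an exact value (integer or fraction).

M_X(t) = e^(8*t^2 - t)
D^5[M](t) = (1048576*t^5*e^(8*t^2) - 327680*t^4*e^(8*t^2) + 696320*t^3*e^(8*t^2) - 125440*t^2*e^(8*t^2) + 69200*t*e^(8*t^2) - 4001*e^(8*t^2))*e^(-t)

E[X^5] = D^5[M](0) = -4001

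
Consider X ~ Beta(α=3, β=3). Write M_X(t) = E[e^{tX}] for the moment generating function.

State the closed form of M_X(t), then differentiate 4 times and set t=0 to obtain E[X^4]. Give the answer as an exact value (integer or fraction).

E[X^4] = M^(4)(0) = 5/42

M_X(t) = ₁F₁(3; 6; t)
M^(4)(t) = 5*₁F₁(7; 10; t)/42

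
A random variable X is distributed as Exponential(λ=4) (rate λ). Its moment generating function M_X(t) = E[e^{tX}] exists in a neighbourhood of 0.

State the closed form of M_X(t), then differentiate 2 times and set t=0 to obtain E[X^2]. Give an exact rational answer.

E[X^2] = M′′(0) = 1/8

M_X(t) = 4/(4 - t)
M′(t) = 4/(t^2 - 8*t + 16)
M′′(t) = -8/(t^3 - 12*t^2 + 48*t - 64)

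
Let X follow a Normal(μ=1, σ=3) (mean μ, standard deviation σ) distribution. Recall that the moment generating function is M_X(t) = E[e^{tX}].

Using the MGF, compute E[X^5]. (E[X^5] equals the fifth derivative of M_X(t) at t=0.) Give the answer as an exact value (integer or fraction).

E[X^5] = M′′′′′(0) = 1306

M_X(t) = e^(9*t^2/2 + t)
M′(t) = 9*t*e^(t)*e^(9*t^2/2) + e^(t)*e^(9*t^2/2)
M′′(t) = 81*t^2*e^(t)*e^(9*t^2/2) + 18*t*e^(t)*e^(9*t^2/2) + 10*e^(t)*e^(9*t^2/2)
M′′′(t) = 729*t^3*e^(t)*e^(9*t^2/2) + 243*t^2*e^(t)*e^(9*t^2/2) + 270*t*e^(t)*e^(9*t^2/2) + 28*e^(t)*e^(9*t^2/2)
M′′′′(t) = 6561*t^4*e^(t)*e^(9*t^2/2) + 2916*t^3*e^(t)*e^(9*t^2/2) + 4860*t^2*e^(t)*e^(9*t^2/2) + 1008*t*e^(t)*e^(9*t^2/2) + 298*e^(t)*e^(9*t^2/2)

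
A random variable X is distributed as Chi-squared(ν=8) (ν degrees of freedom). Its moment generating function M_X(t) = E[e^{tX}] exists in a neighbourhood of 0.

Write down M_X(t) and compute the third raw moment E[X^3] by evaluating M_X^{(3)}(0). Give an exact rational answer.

E[X^3] = D^3[M](0) = 960

M_X(t) = (1 - 2*t)^(-4)
D^3[M](t) = -960/(128*t^7 - 448*t^6 + 672*t^5 - 560*t^4 + 280*t^3 - 84*t^2 + 14*t - 1)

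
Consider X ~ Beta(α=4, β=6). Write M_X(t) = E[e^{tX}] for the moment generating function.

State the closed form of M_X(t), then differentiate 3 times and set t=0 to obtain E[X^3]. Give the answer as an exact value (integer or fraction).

M_X(t) = ₁F₁(4; 10; t)
M′(t) = 2*₁F₁(5; 11; t)/5
M′′(t) = 2*₁F₁(6; 12; t)/11
M′′′(t) = ₁F₁(7; 13; t)/11

E[X^3] = M′′′(0) = 1/11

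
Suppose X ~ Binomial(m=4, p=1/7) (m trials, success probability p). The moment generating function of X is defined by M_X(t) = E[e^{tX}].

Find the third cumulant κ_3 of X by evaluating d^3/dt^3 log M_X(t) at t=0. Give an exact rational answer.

κ_3 = D^3[K](0) = 120/343

M_X(t) = (e^(t)/7 + 6/7)^4
K_X(t) = log M_X(t) = 4*log(e^(t)/7 + 6/7)
D^3[K](t) = (-24*e^(2*t) + 144*e^(t))/(e^(3*t) + 18*e^(2*t) + 108*e^(t) + 216)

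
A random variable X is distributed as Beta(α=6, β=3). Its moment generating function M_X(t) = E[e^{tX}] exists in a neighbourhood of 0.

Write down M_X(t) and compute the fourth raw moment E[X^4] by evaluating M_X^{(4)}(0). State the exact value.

E[X^4] = D^4[M](0) = 14/55

M_X(t) = ₁F₁(6; 9; t)
D^4[M](t) = 14*₁F₁(10; 13; t)/55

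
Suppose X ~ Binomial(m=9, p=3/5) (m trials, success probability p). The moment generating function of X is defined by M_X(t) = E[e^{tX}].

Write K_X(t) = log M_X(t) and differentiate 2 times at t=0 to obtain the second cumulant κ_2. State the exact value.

κ_2 = K^(2)(0) = 54/25

M_X(t) = (3*e^(t)/5 + 2/5)^9
K_X(t) = log M_X(t) = 9*log(3*e^(t)/5 + 2/5)
K^(2)(t) = 54*e^(t)/(9*e^(2*t) + 12*e^(t) + 4)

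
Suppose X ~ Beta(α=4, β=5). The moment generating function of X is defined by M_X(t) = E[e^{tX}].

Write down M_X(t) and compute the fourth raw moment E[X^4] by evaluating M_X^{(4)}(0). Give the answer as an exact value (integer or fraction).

M_X(t) = ₁F₁(4; 9; t)
D^4[M](t) = 7*₁F₁(8; 13; t)/99

E[X^4] = D^4[M](0) = 7/99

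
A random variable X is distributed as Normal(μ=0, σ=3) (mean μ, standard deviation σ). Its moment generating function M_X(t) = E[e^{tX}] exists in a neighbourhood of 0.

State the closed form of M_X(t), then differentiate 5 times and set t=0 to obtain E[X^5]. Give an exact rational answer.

E[X^5] = M^(5)(0) = 0

M_X(t) = e^(9*t^2/2)
M^(5)(t) = 59049*t^5*e^(9*t^2/2) + 65610*t^3*e^(9*t^2/2) + 10935*t*e^(9*t^2/2)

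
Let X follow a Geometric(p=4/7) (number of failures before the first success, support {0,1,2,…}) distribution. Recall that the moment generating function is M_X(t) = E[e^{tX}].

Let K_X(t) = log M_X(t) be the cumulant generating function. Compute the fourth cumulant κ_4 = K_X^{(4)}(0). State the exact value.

M_X(t) = 4/(7*(1 - 3*e^(t)/7))
K_X(t) = log M_X(t) = -log(1 - 3*e^(t)/7) - log(7) + 2*log(2)
K′(t) = -3*e^(t)/(3*e^(t) - 7)
K′′(t) = 21*e^(t)/(9*e^(2*t) - 42*e^(t) + 49)
K′′′(t) = (-63*e^(2*t) - 147*e^(t))/(27*e^(3*t) - 189*e^(2*t) + 441*e^(t) - 343)
K′′′′(t) = (189*e^(3*t) + 1764*e^(2*t) + 1029*e^(t))/(81*e^(4*t) - 756*e^(3*t) + 2646*e^(2*t) - 4116*e^(t) + 2401)

κ_4 = K′′′′(0) = 1491/128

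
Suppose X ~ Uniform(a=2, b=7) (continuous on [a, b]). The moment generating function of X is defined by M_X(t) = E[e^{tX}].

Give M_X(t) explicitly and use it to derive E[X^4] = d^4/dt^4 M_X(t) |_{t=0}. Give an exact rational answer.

E[X^4] = M′′′′(0) = 671

M_X(t) = (e^(7*t) - e^(2*t))/(5*t)
M′(t) = (7*t*e^(7*t) - 2*t*e^(2*t) - e^(7*t) + e^(2*t))/(5*t^2)
M′′(t) = (49*t^2*e^(7*t) - 4*t^2*e^(2*t) - 14*t*e^(7*t) + 4*t*e^(2*t) + 2*e^(7*t) - 2*e^(2*t))/(5*t^3)
M′′′(t) = (343*t^3*e^(7*t) - 8*t^3*e^(2*t) - 147*t^2*e^(7*t) + 12*t^2*e^(2*t) + 42*t*e^(7*t) - 12*t*e^(2*t) - 6*e^(7*t) + 6*e^(2*t))/(5*t^4)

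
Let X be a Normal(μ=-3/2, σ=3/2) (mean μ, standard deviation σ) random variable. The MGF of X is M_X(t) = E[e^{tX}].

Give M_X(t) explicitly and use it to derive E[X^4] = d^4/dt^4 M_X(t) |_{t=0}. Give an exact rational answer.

M_X(t) = e^(9*t^2/8 - 3*t/2)
dM/dt = 9*t*e^(-3*t/2)*e^(9*t^2/8)/4 - 3*e^(-3*t/2)*e^(9*t^2/8)/2
d^2M/dt^2 = (81*t^2*e^(9*t^2/8) - 108*t*e^(9*t^2/8) + 72*e^(9*t^2/8))*e^(-3*t/2)/16
d^3M/dt^3 = (729*t^3*e^(9*t^2/8) - 1458*t^2*e^(9*t^2/8) + 1944*t*e^(9*t^2/8) - 864*e^(9*t^2/8))*e^(-3*t/2)/64
d^4M/dt^4 = (6561*t^4*e^(9*t^2/8) - 17496*t^3*e^(9*t^2/8) + 34992*t^2*e^(9*t^2/8) - 31104*t*e^(9*t^2/8) + 12960*e^(9*t^2/8))*e^(-3*t/2)/256

E[X^4] = d^4M/dt^4 |_{t=0} = 405/8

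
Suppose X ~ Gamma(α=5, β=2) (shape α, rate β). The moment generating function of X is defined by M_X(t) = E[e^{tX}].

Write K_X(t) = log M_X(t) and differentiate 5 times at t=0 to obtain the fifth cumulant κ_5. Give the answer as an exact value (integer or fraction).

κ_5 = d^5K/dt^5 |_{t=0} = 15/4

M_X(t) = 32/(2 - t)^5
K_X(t) = log M_X(t) = -5*log(2 - t) + 5*log(2)
dK/dt = -5/(t - 2)
d^2K/dt^2 = 5/(t^2 - 4*t + 4)
d^3K/dt^3 = -10/(t^3 - 6*t^2 + 12*t - 8)
d^4K/dt^4 = 30/(t^4 - 8*t^3 + 24*t^2 - 32*t + 16)
d^5K/dt^5 = -120/(t^5 - 10*t^4 + 40*t^3 - 80*t^2 + 80*t - 32)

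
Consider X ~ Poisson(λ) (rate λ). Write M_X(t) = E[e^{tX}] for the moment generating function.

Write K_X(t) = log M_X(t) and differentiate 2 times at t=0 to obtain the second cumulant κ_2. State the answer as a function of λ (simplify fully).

κ_2 = K′′(0) = λ

M_X(t) = e^(λ*(e^(t) - 1))
K_X(t) = log M_X(t) = λ*(e^(t) - 1)
K′(t) = λ*e^(t)
K′′(t) = λ*e^(t)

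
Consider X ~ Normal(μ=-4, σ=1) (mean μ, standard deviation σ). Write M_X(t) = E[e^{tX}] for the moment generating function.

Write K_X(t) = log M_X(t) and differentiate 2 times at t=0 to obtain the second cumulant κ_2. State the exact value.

M_X(t) = e^(t^2/2 - 4*t)
K_X(t) = log M_X(t) = t^2/2 - 4*t
K^(2)(t) = 1

κ_2 = K^(2)(0) = 1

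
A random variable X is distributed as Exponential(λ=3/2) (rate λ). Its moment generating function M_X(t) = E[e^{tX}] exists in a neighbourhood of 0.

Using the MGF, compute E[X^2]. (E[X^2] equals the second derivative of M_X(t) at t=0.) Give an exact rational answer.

M_X(t) = 3/(2*(3/2 - t))
M^(2)(t) = -24/(8*t^3 - 36*t^2 + 54*t - 27)

E[X^2] = M^(2)(0) = 8/9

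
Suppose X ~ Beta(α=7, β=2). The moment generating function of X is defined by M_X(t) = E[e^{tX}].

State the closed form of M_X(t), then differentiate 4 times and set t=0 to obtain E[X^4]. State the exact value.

M_X(t) = ₁F₁(7; 9; t)
M^(4)(t) = 14*₁F₁(11; 13; t)/33

E[X^4] = M^(4)(0) = 14/33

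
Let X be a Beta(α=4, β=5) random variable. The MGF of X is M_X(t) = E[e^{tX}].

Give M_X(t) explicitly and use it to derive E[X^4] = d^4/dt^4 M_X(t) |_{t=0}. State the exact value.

M_X(t) = ₁F₁(4; 9; t)
M^(4)(t) = 7*₁F₁(8; 13; t)/99

E[X^4] = M^(4)(0) = 7/99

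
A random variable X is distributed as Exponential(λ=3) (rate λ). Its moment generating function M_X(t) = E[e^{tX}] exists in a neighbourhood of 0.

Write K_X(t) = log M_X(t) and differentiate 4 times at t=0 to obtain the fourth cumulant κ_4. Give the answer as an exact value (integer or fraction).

κ_4 = K^(4)(0) = 2/27

M_X(t) = 3/(3 - t)
K_X(t) = log M_X(t) = -log(3 - t) + log(3)
K^(4)(t) = 6/(t^4 - 12*t^3 + 54*t^2 - 108*t + 81)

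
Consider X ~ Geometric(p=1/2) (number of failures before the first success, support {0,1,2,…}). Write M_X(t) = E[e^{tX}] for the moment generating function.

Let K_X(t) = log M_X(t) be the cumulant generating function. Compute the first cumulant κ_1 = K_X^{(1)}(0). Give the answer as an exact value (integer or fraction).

κ_1 = K^(1)(0) = 1

M_X(t) = 1/(2*(1 - e^(t)/2))
K_X(t) = log M_X(t) = -log(1 - e^(t)/2) - log(2)
K^(1)(t) = -e^(t)/(e^(t) - 2)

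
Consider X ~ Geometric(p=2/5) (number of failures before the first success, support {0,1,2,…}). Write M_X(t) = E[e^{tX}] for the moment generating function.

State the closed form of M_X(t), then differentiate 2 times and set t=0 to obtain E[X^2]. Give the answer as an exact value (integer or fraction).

M_X(t) = 2/(5*(1 - 3*e^(t)/5))
D^2[M](t) = (-18*e^(2*t) - 30*e^(t))/(27*e^(3*t) - 135*e^(2*t) + 225*e^(t) - 125)

E[X^2] = D^2[M](0) = 6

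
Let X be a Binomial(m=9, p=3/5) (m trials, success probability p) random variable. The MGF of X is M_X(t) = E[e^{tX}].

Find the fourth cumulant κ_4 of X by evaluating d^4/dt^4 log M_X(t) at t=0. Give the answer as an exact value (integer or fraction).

M_X(t) = (3*e^(t)/5 + 2/5)^9
K_X(t) = log M_X(t) = 9*log(3*e^(t)/5 + 2/5)
D^4[K](t) = (486*e^(3*t) - 1296*e^(2*t) + 216*e^(t))/(81*e^(4*t) + 216*e^(3*t) + 216*e^(2*t) + 96*e^(t) + 16)

κ_4 = D^4[K](0) = -594/625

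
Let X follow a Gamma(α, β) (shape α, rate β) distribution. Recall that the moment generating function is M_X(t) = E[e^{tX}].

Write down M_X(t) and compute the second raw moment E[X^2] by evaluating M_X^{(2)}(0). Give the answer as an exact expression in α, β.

E[X^2] = M^(2)(0) = α*(α + 1)/β^2

M_X(t) = (β/(β - t))^α
M^(2)(t) = (α^2*β^α*(1/(β - t))^α + α*β^α*(1/(β - t))^α)/(β^2 - 2*β*t + t^2)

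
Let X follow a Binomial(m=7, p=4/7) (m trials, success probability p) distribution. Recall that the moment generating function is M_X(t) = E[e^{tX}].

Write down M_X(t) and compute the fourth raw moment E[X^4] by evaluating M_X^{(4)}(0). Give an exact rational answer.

M_X(t) = (4*e^(t)/7 + 3/7)^7
dM/dt = 16384*e^(7*t)/117649 + 73728*e^(6*t)/117649 + 138240*e^(5*t)/117649 + 138240*e^(4*t)/117649 + 77760*e^(3*t)/117649 + 23328*e^(2*t)/117649 + 2916*e^(t)/117649
d^2M/dt^2 = 16384*e^(7*t)/16807 + 442368*e^(6*t)/117649 + 691200*e^(5*t)/117649 + 552960*e^(4*t)/117649 + 233280*e^(3*t)/117649 + 46656*e^(2*t)/117649 + 2916*e^(t)/117649
d^3M/dt^3 = 16384*e^(7*t)/2401 + 2654208*e^(6*t)/117649 + 3456000*e^(5*t)/117649 + 2211840*e^(4*t)/117649 + 699840*e^(3*t)/117649 + 93312*e^(2*t)/117649 + 2916*e^(t)/117649

E[X^4] = d^4M/dt^4 |_{t=0} = 145660/343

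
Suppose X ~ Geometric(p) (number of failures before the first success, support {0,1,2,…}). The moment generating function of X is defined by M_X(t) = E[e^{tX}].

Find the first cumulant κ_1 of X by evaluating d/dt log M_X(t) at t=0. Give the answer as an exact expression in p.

M_X(t) = p/(-(1 - p)*e^(t) + 1)
K_X(t) = log M_X(t) = log(p) - log(-(1 - p)*e^(t) + 1)
dK/dt = (-p*e^(t) + e^(t))/(p*e^(t) - e^(t) + 1)

κ_1 = dK/dt |_{t=0} = (1 - p)/p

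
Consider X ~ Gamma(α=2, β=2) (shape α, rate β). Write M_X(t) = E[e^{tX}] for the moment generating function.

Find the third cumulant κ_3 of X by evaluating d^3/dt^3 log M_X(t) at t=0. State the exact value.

M_X(t) = 4/(2 - t)^2
K_X(t) = log M_X(t) = -2*log(2 - t) + 2*log(2)
dK/dt = -2/(t - 2)
d^2K/dt^2 = 2/(t^2 - 4*t + 4)
d^3K/dt^3 = -4/(t^3 - 6*t^2 + 12*t - 8)

κ_3 = d^3K/dt^3 |_{t=0} = 1/2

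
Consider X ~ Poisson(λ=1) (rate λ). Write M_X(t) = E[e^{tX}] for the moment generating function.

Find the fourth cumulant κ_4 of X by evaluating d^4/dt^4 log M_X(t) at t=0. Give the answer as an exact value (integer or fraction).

κ_4 = d^4K/dt^4 |_{t=0} = 1

M_X(t) = e^(e^(t) - 1)
K_X(t) = log M_X(t) = e^(t) - 1
dK/dt = e^(t)
d^2K/dt^2 = e^(t)
d^3K/dt^3 = e^(t)
d^4K/dt^4 = e^(t)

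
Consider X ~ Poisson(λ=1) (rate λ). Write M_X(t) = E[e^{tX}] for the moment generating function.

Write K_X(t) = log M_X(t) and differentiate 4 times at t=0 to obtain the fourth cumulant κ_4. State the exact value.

κ_4 = K′′′′(0) = 1

M_X(t) = e^(e^(t) - 1)
K_X(t) = log M_X(t) = e^(t) - 1
K′(t) = e^(t)
K′′(t) = e^(t)
K′′′(t) = e^(t)
K′′′′(t) = e^(t)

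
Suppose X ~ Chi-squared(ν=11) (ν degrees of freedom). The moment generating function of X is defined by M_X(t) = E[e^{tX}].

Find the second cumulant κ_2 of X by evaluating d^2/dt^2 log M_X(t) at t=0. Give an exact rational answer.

M_X(t) = (1 - 2*t)^(-11/2)
K_X(t) = log M_X(t) = -11*log(1 - 2*t)/2
K′(t) = -11/(2*t - 1)
K′′(t) = 22/(4*t^2 - 4*t + 1)

κ_2 = K′′(0) = 22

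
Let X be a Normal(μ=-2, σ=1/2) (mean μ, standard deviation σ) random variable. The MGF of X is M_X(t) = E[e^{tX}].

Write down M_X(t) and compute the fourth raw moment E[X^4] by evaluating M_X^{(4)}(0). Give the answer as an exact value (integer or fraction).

E[X^4] = d^4M/dt^4 |_{t=0} = 355/16

M_X(t) = e^(t^2/8 - 2*t)
dM/dt = t*e^(-2*t)*e^(t^2/8)/4 - 2*e^(-2*t)*e^(t^2/8)
d^2M/dt^2 = (t^2*e^(t^2/8) - 16*t*e^(t^2/8) + 68*e^(t^2/8))*e^(-2*t)/16
d^3M/dt^3 = (t^3*e^(t^2/8) - 24*t^2*e^(t^2/8) + 204*t*e^(t^2/8) - 608*e^(t^2/8))*e^(-2*t)/64
d^4M/dt^4 = (t^4*e^(t^2/8) - 32*t^3*e^(t^2/8) + 408*t^2*e^(t^2/8) - 2432*t*e^(t^2/8) + 5680*e^(t^2/8))*e^(-2*t)/256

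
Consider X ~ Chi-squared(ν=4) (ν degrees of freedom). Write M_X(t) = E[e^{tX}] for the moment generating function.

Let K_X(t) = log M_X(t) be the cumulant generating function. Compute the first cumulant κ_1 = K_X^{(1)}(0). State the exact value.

M_X(t) = (1 - 2*t)^(-2)
K_X(t) = log M_X(t) = -2*log(1 - 2*t)
K^(1)(t) = -4/(2*t - 1)

κ_1 = K^(1)(0) = 4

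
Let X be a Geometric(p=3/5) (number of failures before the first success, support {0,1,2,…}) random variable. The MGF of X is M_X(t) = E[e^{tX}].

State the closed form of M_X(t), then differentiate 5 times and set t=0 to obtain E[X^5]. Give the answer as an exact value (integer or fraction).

E[X^5] = D^5[M](0) = 9854/81

M_X(t) = 3/(5*(1 - 2*e^(t)/5))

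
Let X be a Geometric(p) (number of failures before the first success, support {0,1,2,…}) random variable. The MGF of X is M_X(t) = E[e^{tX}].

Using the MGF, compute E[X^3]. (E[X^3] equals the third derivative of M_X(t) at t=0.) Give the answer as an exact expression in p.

M_X(t) = p/(-(1 - p)*e^(t) + 1)
dM/dt = (-p^2*e^(t) + p*e^(t))/(p^2*e^(2*t) - 2*p*e^(2*t) + 2*p*e^(t) + e^(2*t) - 2*e^(t) + 1)

E[X^3] = d^3M/dt^3 |_{t=0} = -1 + 7/p - 12/p^2 + 6/p^3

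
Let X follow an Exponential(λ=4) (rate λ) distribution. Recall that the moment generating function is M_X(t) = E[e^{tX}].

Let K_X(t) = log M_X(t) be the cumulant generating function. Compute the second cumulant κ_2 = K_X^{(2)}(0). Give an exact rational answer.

κ_2 = K′′(0) = 1/16

M_X(t) = 4/(4 - t)
K_X(t) = log M_X(t) = -log(4 - t) + 2*log(2)
K′(t) = -1/(t - 4)
K′′(t) = 1/(t^2 - 8*t + 16)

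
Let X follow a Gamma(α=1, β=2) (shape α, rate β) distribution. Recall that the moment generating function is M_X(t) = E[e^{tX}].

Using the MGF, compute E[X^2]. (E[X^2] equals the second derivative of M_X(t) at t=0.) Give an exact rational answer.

M_X(t) = 2/(2 - t)
M′(t) = 2/(t^2 - 4*t + 4)
M′′(t) = -4/(t^3 - 6*t^2 + 12*t - 8)

E[X^2] = M′′(0) = 1/2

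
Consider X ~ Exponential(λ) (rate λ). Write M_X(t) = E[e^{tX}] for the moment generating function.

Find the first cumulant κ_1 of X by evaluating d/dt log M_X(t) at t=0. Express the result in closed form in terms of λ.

κ_1 = K′(0) = 1/λ

M_X(t) = λ/(λ - t)
K_X(t) = log M_X(t) = log(λ) - log(λ - t)
K′(t) = -1/(-λ + t)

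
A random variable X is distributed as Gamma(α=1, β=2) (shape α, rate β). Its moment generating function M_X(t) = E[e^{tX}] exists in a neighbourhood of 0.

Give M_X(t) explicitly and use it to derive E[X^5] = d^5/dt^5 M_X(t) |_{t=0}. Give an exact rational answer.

M_X(t) = 2/(2 - t)
M′(t) = 2/(t^2 - 4*t + 4)
M′′(t) = -4/(t^3 - 6*t^2 + 12*t - 8)
M′′′(t) = 12/(t^4 - 8*t^3 + 24*t^2 - 32*t + 16)
M′′′′(t) = -48/(t^5 - 10*t^4 + 40*t^3 - 80*t^2 + 80*t - 32)
M′′′′′(t) = 240/(t^6 - 12*t^5 + 60*t^4 - 160*t^3 + 240*t^2 - 192*t + 64)

E[X^5] = M′′′′′(0) = 15/4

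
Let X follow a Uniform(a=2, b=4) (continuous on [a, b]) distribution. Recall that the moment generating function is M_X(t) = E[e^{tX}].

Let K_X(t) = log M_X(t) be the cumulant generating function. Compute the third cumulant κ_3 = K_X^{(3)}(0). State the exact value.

κ_3 = K′′′(0) = 0

M_X(t) = (e^(4*t) - e^(2*t))/(2*t)
K_X(t) = log M_X(t) = -log(t) + log(e^(4*t) - e^(2*t)) - log(2)
K′(t) = (4*t*e^(2*t) - 2*t - e^(2*t) + 1)/(t*e^(2*t) - t)
K′′(t) = (-4*t^2*e^(2*t) + e^(4*t) - 2*e^(2*t) + 1)/(t^2*e^(4*t) - 2*t^2*e^(2*t) + t^2)
K′′′(t) = (8*t^3*e^(4*t) + 8*t^3*e^(2*t) - 2*e^(6*t) + 6*e^(4*t) - 6*e^(2*t) + 2)/(t^3*e^(6*t) - 3*t^3*e^(4*t) + 3*t^3*e^(2*t) - t^3)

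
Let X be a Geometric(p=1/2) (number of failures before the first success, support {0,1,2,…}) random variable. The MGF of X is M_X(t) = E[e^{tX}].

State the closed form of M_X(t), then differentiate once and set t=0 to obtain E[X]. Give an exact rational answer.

M_X(t) = 1/(2*(1 - e^(t)/2))
M^(1)(t) = e^(t)/(e^(2*t) - 4*e^(t) + 4)

E[X] = M^(1)(0) = 1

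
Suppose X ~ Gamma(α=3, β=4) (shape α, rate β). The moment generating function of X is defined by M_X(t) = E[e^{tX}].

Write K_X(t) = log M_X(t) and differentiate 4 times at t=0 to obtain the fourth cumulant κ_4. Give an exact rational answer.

κ_4 = d^4K/dt^4 |_{t=0} = 9/128

M_X(t) = 64/(4 - t)^3
K_X(t) = log M_X(t) = -3*log(4 - t) + 6*log(2)
dK/dt = -3/(t - 4)
d^2K/dt^2 = 3/(t^2 - 8*t + 16)
d^3K/dt^3 = -6/(t^3 - 12*t^2 + 48*t - 64)
d^4K/dt^4 = 18/(t^4 - 16*t^3 + 96*t^2 - 256*t + 256)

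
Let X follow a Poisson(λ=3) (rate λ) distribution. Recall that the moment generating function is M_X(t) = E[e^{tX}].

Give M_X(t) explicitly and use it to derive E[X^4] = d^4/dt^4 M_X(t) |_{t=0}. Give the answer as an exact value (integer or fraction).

M_X(t) = e^(3*e^(t) - 3)
D^4[M](t) = (81*e^(4*t)*e^(3*e^(t)) + 162*e^(3*t)*e^(3*e^(t)) + 63*e^(2*t)*e^(3*e^(t)) + 3*e^(t)*e^(3*e^(t)))*e^(-3)

E[X^4] = D^4[M](0) = 309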